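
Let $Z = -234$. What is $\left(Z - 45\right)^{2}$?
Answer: $77841$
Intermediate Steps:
$\left(Z - 45\right)^{2} = \left(-234 - 45\right)^{2} = \left(-279\right)^{2} = 77841$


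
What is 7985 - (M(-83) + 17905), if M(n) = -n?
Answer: -10003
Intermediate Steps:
7985 - (M(-83) + 17905) = 7985 - (-1*(-83) + 17905) = 7985 - (83 + 17905) = 7985 - 1*17988 = 7985 - 17988 = -10003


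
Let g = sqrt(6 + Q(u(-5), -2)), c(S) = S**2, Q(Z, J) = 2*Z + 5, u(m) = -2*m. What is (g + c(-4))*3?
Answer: 48 + 3*sqrt(31) ≈ 64.703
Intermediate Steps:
Q(Z, J) = 5 + 2*Z
g = sqrt(31) (g = sqrt(6 + (5 + 2*(-2*(-5)))) = sqrt(6 + (5 + 2*10)) = sqrt(6 + (5 + 20)) = sqrt(6 + 25) = sqrt(31) ≈ 5.5678)
(g + c(-4))*3 = (sqrt(31) + (-4)**2)*3 = (sqrt(31) + 16)*3 = (16 + sqrt(31))*3 = 48 + 3*sqrt(31)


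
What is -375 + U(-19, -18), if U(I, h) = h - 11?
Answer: -404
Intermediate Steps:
U(I, h) = -11 + h
-375 + U(-19, -18) = -375 + (-11 - 18) = -375 - 29 = -404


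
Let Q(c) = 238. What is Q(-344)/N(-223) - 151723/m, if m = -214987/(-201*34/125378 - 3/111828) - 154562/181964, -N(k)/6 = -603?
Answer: 752319427657266236497/27561670894500096746745 ≈ 0.027296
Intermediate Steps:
N(k) = 3618 (N(k) = -6*(-603) = 3618)
m = 45707580256219065915/11594271244942 (m = -214987/(-6834*1/125378 - 3*1/111828) - 154562*1/181964 = -214987/(-3417/62689 - 1/37276) - 77281/90982 = -214987/(-127434781/2336795164) - 77281/90982 = -214987*(-2336795164/127434781) - 77281/90982 = 502380581922868/127434781 - 77281/90982 = 45707580256219065915/11594271244942 ≈ 3.9423e+6)
Q(-344)/N(-223) - 151723/m = 238/3618 - 151723/45707580256219065915/11594271244942 = 238*(1/3618) - 151723*11594271244942/45707580256219065915 = 119/1809 - 1759117616096335066/45707580256219065915 = 752319427657266236497/27561670894500096746745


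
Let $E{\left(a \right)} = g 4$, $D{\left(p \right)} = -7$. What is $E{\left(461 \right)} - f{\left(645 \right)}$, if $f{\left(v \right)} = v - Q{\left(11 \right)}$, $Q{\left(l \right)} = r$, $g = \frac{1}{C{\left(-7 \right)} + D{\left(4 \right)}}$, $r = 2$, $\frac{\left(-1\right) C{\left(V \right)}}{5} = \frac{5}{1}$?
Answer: $- \frac{5145}{8} \approx -643.13$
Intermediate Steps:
$C{\left(V \right)} = -25$ ($C{\left(V \right)} = - 5 \cdot \frac{5}{1} = - 5 \cdot 5 \cdot 1 = \left(-5\right) 5 = -25$)
$g = - \frac{1}{32}$ ($g = \frac{1}{-25 - 7} = \frac{1}{-32} = - \frac{1}{32} \approx -0.03125$)
$Q{\left(l \right)} = 2$
$E{\left(a \right)} = - \frac{1}{8}$ ($E{\left(a \right)} = \left(- \frac{1}{32}\right) 4 = - \frac{1}{8}$)
$f{\left(v \right)} = -2 + v$ ($f{\left(v \right)} = v - 2 = -2 + v$)
$E{\left(461 \right)} - f{\left(645 \right)} = - \frac{1}{8} - \left(-2 + 645\right) = - \frac{1}{8} - 643 = - \frac{5145}{8}$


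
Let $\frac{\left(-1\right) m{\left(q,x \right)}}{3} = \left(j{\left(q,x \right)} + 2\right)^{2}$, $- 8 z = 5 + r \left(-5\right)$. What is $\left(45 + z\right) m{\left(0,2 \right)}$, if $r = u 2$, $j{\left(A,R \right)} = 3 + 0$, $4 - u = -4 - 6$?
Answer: $- \frac{37125}{8} \approx -4640.6$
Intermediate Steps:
$u = 14$ ($u = 4 - \left(-4 - 6\right) = 4 - -10 = 4 + 10 = 14$)
$j{\left(A,R \right)} = 3$
$r = 28$ ($r = 14 \cdot 2 = 28$)
$z = \frac{135}{8}$ ($z = - \frac{5 + 28 \left(-5\right)}{8} = - \frac{5 - 140}{8} = \left(- \frac{1}{8}\right) \left(-135\right) = \frac{135}{8} \approx 16.875$)
$m{\left(q,x \right)} = -75$ ($m{\left(q,x \right)} = - 3 \left(3 + 2\right)^{2} = - 3 \cdot 5^{2} = \left(-3\right) 25 = -75$)
$\left(45 + z\right) m{\left(0,2 \right)} = \left(45 + \frac{135}{8}\right) \left(-75\right) = \frac{495}{8} \left(-75\right) = - \frac{37125}{8}$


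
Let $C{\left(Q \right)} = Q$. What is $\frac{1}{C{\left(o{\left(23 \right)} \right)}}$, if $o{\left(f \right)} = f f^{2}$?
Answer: $\frac{1}{12167} \approx 8.219 \cdot 10^{-5}$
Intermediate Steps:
$o{\left(f \right)} = f^{3}$
$\frac{1}{C{\left(o{\left(23 \right)} \right)}} = \frac{1}{23^{3}} = \frac{1}{12167}$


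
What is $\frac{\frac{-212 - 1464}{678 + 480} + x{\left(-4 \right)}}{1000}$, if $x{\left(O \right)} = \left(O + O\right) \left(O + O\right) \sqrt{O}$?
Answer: $- \frac{419}{289500} + \frac{16 i}{125} \approx -0.0014473 + 0.128 i$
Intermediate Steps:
$x{\left(O \right)} = 4 O^{\frac{5}{2}}$ ($x{\left(O \right)} = 2 O 2 O \sqrt{O} = 4 O^{2} \sqrt{O} = 4 O^{\frac{5}{2}}$)
$\frac{\frac{-212 - 1464}{678 + 480} + x{\left(-4 \right)}}{1000} = \frac{\frac{-212 - 1464}{678 + 480} + 4 \left(-4\right)^{\frac{5}{2}}}{1000} = \left(- \frac{1676}{1158} + 4 \cdot 32 i\right) \frac{1}{1000} = \left(\left(-1676\right) \frac{1}{1158} + 128 i\right) \frac{1}{1000} = \left(- \frac{838}{579} + 128 i\right) \frac{1}{1000} = - \frac{419}{289500} + \frac{16 i}{125}$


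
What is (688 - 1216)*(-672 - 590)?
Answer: 666336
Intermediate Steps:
(688 - 1216)*(-672 - 590) = -528*(-1262) = 666336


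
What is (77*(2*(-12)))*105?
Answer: -194040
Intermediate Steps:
(77*(2*(-12)))*105 = (77*(-24))*105 = -1848*105 = -194040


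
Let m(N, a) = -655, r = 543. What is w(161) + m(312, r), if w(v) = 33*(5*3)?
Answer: -160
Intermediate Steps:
w(v) = 495 (w(v) = 33*15 = 495)
w(161) + m(312, r) = 495 - 655 = -160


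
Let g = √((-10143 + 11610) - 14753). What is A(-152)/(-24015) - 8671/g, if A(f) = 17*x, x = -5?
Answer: 17/4803 + 667*I*√13286/1022 ≈ 0.0035395 + 75.227*I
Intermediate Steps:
g = I*√13286 (g = √(1467 - 14753) = √(-13286) = I*√13286 ≈ 115.26*I)
A(f) = -85 (A(f) = 17*(-5) = -85)
A(-152)/(-24015) - 8671/g = -85/(-24015) - 8671*(-I*√13286/13286) = -85*(-1/24015) - (-667)*I*√13286/1022 = 17/4803 + 667*I*√13286/1022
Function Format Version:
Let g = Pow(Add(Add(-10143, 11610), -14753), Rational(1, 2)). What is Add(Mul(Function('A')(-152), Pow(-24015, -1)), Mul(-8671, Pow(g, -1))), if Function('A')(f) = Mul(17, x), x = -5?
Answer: Add(Rational(17, 4803), Mul(Rational(667, 1022), I, Pow(13286, Rational(1, 2)))) ≈ Add(0.0035395, Mul(75.227, I))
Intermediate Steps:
g = Mul(I, Pow(13286, Rational(1, 2))) (g = Pow(Add(1467, -14753), Rational(1, 2)) = Pow(-13286, Rational(1, 2)) = Mul(I, Pow(13286, Rational(1, 2))) ≈ Mul(115.26, I))
Function('A')(f) = -85 (Function('A')(f) = Mul(17, -5) = -85)
Add(Mul(Function('A')(-152), Pow(-24015, -1)), Mul(-8671, Pow(g, -1))) = Add(Mul(-85, Pow(-24015, -1)), Mul(-8671, Pow(Mul(I, Pow(13286, Rational(1, 2))), -1))) = Add(Mul(-85, Rational(-1, 24015)), Mul(-8671, Mul(Rational(-1, 13286), I, Pow(13286, Rational(1, 2))))) = Add(Rational(17, 4803), Mul(Rational(667, 1022), I, Pow(13286, Rational(1, 2))))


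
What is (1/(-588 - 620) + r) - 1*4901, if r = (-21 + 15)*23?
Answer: -6087113/1208 ≈ -5039.0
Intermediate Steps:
r = -138 (r = -6*23 = -138)
(1/(-588 - 620) + r) - 1*4901 = (1/(-588 - 620) - 138) - 1*4901 = (1/(-1208) - 138) - 4901 = (-1/1208 - 138) - 4901 = -166705/1208 - 4901 = -6087113/1208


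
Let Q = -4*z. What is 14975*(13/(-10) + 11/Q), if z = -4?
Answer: -146755/16 ≈ -9172.2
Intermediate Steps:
Q = 16 (Q = -4*(-4) = 16)
14975*(13/(-10) + 11/Q) = 14975*(13/(-10) + 11/16) = 14975*(13*(-⅒) + 11*(1/16)) = 14975*(-13/10 + 11/16) = 14975*(-49/80) = -146755/16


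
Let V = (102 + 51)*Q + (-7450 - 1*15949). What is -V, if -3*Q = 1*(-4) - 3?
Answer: 23042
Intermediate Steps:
Q = 7/3 (Q = -(1*(-4) - 3)/3 = -(-4 - 3)/3 = -⅓*(-7) = 7/3 ≈ 2.3333)
V = -23042 (V = (102 + 51)*(7/3) + (-7450 - 1*15949) = 153*(7/3) + (-7450 - 15949) = 357 - 23399 = -23042)
-V = -1*(-23042) = 23042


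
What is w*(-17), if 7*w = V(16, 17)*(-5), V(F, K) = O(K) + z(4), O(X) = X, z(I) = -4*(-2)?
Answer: 2125/7 ≈ 303.57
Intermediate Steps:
z(I) = 8
V(F, K) = 8 + K (V(F, K) = K + 8 = 8 + K)
w = -125/7 (w = ((8 + 17)*(-5))/7 = (25*(-5))/7 = (1/7)*(-125) = -125/7 ≈ -17.857)
w*(-17) = -125/7*(-17) = 2125/7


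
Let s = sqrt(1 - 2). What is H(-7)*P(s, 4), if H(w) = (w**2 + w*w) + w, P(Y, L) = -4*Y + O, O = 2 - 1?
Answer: 91 - 364*I ≈ 91.0 - 364.0*I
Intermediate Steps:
O = 1
s = I (s = sqrt(-1) = I ≈ 1.0*I)
P(Y, L) = 1 - 4*Y (P(Y, L) = -4*Y + 1 = 1 - 4*Y)
H(w) = w + 2*w**2 (H(w) = (w**2 + w**2) + w = 2*w**2 + w = w + 2*w**2)
H(-7)*P(s, 4) = (-7*(1 + 2*(-7)))*(1 - 4*I) = (-7*(1 - 14))*(1 - 4*I) = (-7*(-13))*(1 - 4*I) = 91*(1 - 4*I) = 91 - 364*I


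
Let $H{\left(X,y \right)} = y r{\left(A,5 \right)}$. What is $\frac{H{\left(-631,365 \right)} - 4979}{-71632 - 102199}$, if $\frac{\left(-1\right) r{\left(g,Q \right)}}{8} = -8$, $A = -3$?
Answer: $- \frac{18381}{173831} \approx -0.10574$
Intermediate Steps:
$r{\left(g,Q \right)} = 64$ ($r{\left(g,Q \right)} = \left(-8\right) \left(-8\right) = 64$)
$H{\left(X,y \right)} = 64 y$ ($H{\left(X,y \right)} = y 64 = 64 y$)
$\frac{H{\left(-631,365 \right)} - 4979}{-71632 - 102199} = \frac{64 \cdot 365 - 4979}{-71632 - 102199} = \frac{23360 - 4979}{-173831} = 18381 \left(- \frac{1}{173831}\right) = - \frac{18381}{173831}$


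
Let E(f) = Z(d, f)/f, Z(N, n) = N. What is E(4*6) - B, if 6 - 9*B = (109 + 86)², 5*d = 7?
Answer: 506927/120 ≈ 4224.4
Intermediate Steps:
d = 7/5 (d = (⅕)*7 = 7/5 ≈ 1.4000)
E(f) = 7/(5*f)
B = -12673/3 (B = ⅔ - (109 + 86)²/9 = ⅔ - ⅑*195² = ⅔ - ⅑*38025 = ⅔ - 4225 = -12673/3 ≈ -4224.3)
E(4*6) - B = 7/(5*((4*6))) - 1*(-12673/3) = (7/5)/24 + 12673/3 = (7/5)*(1/24) + 12673/3 = 7/120 + 12673/3 = 506927/120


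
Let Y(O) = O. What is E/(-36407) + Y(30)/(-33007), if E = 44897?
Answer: -1483007489/1201685849 ≈ -1.2341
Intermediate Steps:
E/(-36407) + Y(30)/(-33007) = 44897/(-36407) + 30/(-33007) = 44897*(-1/36407) + 30*(-1/33007) = -44897/36407 - 30/33007 = -1483007489/1201685849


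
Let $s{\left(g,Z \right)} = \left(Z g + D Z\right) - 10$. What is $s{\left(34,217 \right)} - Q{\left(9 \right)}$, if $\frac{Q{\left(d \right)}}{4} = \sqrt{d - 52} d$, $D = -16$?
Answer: $3896 - 36 i \sqrt{43} \approx 3896.0 - 236.07 i$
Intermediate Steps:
$s{\left(g,Z \right)} = -10 - 16 Z + Z g$ ($s{\left(g,Z \right)} = \left(Z g - 16 Z\right) - 10 = \left(- 16 Z + Z g\right) - 10 = -10 - 16 Z + Z g$)
$Q{\left(d \right)} = 4 d \sqrt{-52 + d}$ ($Q{\left(d \right)} = 4 \sqrt{d - 52} d = 4 \sqrt{-52 + d} d = 4 d \sqrt{-52 + d}$)
$s{\left(34,217 \right)} - Q{\left(9 \right)} = \left(-10 - 3472 + 217 \cdot 34\right) - 4 \cdot 9 \sqrt{-52 + 9} = \left(-10 - 3472 + 7378\right) - 4 \cdot 9 \sqrt{-43} = 3896 - 4 \cdot 9 i \sqrt{43} = 3896 - 36 i \sqrt{43}$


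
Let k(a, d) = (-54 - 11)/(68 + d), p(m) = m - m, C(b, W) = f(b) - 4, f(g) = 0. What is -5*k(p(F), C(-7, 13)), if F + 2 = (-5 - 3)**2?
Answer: 325/64 ≈ 5.0781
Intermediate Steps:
F = 62 (F = -2 + (-5 - 3)**2 = -2 + (-8)**2 = -2 + 64 = 62)
C(b, W) = -4 (C(b, W) = 0 - 4 = -4)
p(m) = 0
k(a, d) = -65/(68 + d)
-5*k(p(F), C(-7, 13)) = -(-325)/(68 - 4) = -(-325)/64 = -5*(-65/64) = 325/64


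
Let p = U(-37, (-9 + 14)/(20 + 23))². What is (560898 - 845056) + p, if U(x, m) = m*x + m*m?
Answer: -971416769658/3418801 ≈ -2.8414e+5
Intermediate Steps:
U(x, m) = m² + m*x (U(x, m) = m*x + m² = m² + m*x)
p = 62884900/3418801 (p = (((-9 + 14)/(20 + 23))*((-9 + 14)/(20 + 23) - 37))² = ((5/43)*(5/43 - 37))² = ((5*(1/43))*(5*(1/43) - 37))² = (5*(5/43 - 37)/43)² = ((5/43)*(-1586/43))² = (-7930/1849)² = 62884900/3418801 ≈ 18.394)
(560898 - 845056) + p = (560898 - 845056) + 62884900/3418801 = -284158 + 62884900/3418801 = -971416769658/3418801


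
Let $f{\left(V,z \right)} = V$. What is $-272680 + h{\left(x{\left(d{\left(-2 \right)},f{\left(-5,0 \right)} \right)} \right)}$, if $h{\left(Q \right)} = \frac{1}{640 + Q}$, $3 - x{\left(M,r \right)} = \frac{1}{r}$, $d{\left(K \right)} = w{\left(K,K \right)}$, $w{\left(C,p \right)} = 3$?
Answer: $- \frac{876938875}{3216} \approx -2.7268 \cdot 10^{5}$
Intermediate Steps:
$d{\left(K \right)} = 3$
$x{\left(M,r \right)} = 3 - \frac{1}{r}$
$-272680 + h{\left(x{\left(d{\left(-2 \right)},f{\left(-5,0 \right)} \right)} \right)} = -272680 + \frac{1}{640 + \left(3 - \frac{1}{-5}\right)} = -272680 + \frac{1}{640 + \left(3 - - \frac{1}{5}\right)} = -272680 + \frac{1}{640 + \left(3 + \frac{1}{5}\right)} = -272680 + \frac{1}{640 + \frac{16}{5}} = -272680 + \frac{1}{\frac{3216}{5}} = -272680 + \frac{5}{3216} = - \frac{876938875}{3216}$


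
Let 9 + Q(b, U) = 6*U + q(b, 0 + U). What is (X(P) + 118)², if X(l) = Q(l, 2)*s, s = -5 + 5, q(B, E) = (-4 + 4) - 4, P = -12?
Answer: 13924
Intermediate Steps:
q(B, E) = -4 (q(B, E) = 0 - 4 = -4)
Q(b, U) = -13 + 6*U (Q(b, U) = -9 + (6*U - 4) = -9 + (-4 + 6*U) = -13 + 6*U)
s = 0
X(l) = 0 (X(l) = (-13 + 6*2)*0 = (-13 + 12)*0 = -1*0 = 0)
(X(P) + 118)² = (0 + 118)² = 118² = 13924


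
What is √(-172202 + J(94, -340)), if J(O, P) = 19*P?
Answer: I*√178662 ≈ 422.68*I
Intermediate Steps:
√(-172202 + J(94, -340)) = √(-172202 + 19*(-340)) = √(-172202 - 6460) = √(-178662) = I*√178662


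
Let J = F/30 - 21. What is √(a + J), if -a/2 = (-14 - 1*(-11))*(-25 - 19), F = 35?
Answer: I*√10218/6 ≈ 16.847*I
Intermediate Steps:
a = -264 (a = -2*(-14 - 1*(-11))*(-25 - 19) = -2*(-14 + 11)*(-44) = -(-6)*(-44) = -2*132 = -264)
J = -119/6 (J = 35/30 - 21 = (1/30)*35 - 21 = 7/6 - 21 = -119/6 ≈ -19.833)
√(a + J) = √(-264 - 119/6) = √(-1703/6) = I*√10218/6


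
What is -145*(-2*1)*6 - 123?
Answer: 1617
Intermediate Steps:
-145*(-2*1)*6 - 123 = -(-290)*6 - 123 = -145*(-12) - 123 = 1740 - 123 = 1617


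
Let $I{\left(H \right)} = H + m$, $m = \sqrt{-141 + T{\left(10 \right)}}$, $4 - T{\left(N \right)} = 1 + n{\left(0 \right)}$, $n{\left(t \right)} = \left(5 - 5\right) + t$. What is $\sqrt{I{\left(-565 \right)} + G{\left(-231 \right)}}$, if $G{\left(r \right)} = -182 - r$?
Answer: $\sqrt{-516 + i \sqrt{138}} \approx 0.2586 + 22.717 i$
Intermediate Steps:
$n{\left(t \right)} = t$ ($n{\left(t \right)} = 0 + t = t$)
$T{\left(N \right)} = 3$ ($T{\left(N \right)} = 4 - \left(1 + 0\right) = 4 - 1 = 3$)
$m = i \sqrt{138}$ ($m = \sqrt{-141 + 3} = \sqrt{-138} = i \sqrt{138} \approx 11.747 i$)
$I{\left(H \right)} = H + i \sqrt{138}$
$\sqrt{I{\left(-565 \right)} + G{\left(-231 \right)}} = \sqrt{\left(-565 + i \sqrt{138}\right) - -49} = \sqrt{\left(-565 + i \sqrt{138}\right) + \left(-182 + 231\right)} = \sqrt{\left(-565 + i \sqrt{138}\right) + 49} = \sqrt{-516 + i \sqrt{138}}$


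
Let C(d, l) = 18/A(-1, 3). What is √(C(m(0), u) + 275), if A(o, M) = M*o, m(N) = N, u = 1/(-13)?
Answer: √269 ≈ 16.401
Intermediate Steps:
u = -1/13 ≈ -0.076923
C(d, l) = -6 (C(d, l) = 18/((3*(-1))) = 18/(-3) = 18*(-⅓) = -6)
√(C(m(0), u) + 275) = √(-6 + 275) = √269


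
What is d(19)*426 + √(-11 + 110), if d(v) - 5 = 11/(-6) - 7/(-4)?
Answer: 4189/2 + 3*√11 ≈ 2104.4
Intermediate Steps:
d(v) = 59/12 (d(v) = 5 + (11/(-6) - 7/(-4)) = 5 + (11*(-⅙) - 7*(-¼)) = 5 + (-11/6 + 7/4) = 5 - 1/12 = 59/12)
d(19)*426 + √(-11 + 110) = (59/12)*426 + √(-11 + 110) = 4189/2 + √99 = 4189/2 + 3*√11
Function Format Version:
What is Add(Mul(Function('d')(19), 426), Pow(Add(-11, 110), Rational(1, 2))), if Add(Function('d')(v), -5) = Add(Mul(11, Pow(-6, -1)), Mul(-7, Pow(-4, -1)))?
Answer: Add(Rational(4189, 2), Mul(3, Pow(11, Rational(1, 2)))) ≈ 2104.4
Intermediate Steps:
Function('d')(v) = Rational(59, 12) (Function('d')(v) = Add(5, Add(Mul(11, Pow(-6, -1)), Mul(-7, Pow(-4, -1)))) = Add(5, Add(Mul(11, Rational(-1, 6)), Mul(-7, Rational(-1, 4)))) = Add(5, Add(Rational(-11, 6), Rational(7, 4))) = Add(5, Rational(-1, 12)) = Rational(59, 12))
Add(Mul(Function('d')(19), 426), Pow(Add(-11, 110), Rational(1, 2))) = Add(Mul(Rational(59, 12), 426), Pow(Add(-11, 110), Rational(1, 2))) = Add(Rational(4189, 2), Pow(99, Rational(1, 2))) = Add(Rational(4189, 2), Mul(3, Pow(11, Rational(1, 2))))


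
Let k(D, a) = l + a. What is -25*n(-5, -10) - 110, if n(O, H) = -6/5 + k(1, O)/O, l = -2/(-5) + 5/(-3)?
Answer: -334/3 ≈ -111.33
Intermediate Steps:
l = -19/15 (l = -2*(-⅕) + 5*(-⅓) = ⅖ - 5/3 = -19/15 ≈ -1.2667)
k(D, a) = -19/15 + a
n(O, H) = -6/5 + (-19/15 + O)/O
-25*n(-5, -10) - 110 = -5*(-19 - 3*(-5))/(3*(-5)) - 110 = -5*(-1)*(-19 + 15)/(3*5) - 110 = -5*(-1)*(-4)/(3*5) - 110 = -25*4/75 - 110 = -4/3 - 110 = -334/3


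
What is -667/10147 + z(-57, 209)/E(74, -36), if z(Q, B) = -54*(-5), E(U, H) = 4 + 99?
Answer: 2670989/1045141 ≈ 2.5556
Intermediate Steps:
E(U, H) = 103
z(Q, B) = 270
-667/10147 + z(-57, 209)/E(74, -36) = -667/10147 + 270/103 = 2670989/1045141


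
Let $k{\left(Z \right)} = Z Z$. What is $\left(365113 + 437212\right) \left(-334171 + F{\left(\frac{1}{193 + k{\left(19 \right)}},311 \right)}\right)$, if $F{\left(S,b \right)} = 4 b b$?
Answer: $42292957725$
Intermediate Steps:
$k{\left(Z \right)} = Z^{2}$
$F{\left(S,b \right)} = 4 b^{2}$
$\left(365113 + 437212\right) \left(-334171 + F{\left(\frac{1}{193 + k{\left(19 \right)}},311 \right)}\right) = \left(365113 + 437212\right) \left(-334171 + 4 \cdot 311^{2}\right) = 802325 \left(-334171 + 4 \cdot 96721\right) = 802325 \left(-334171 + 386884\right) = 802325 \cdot 52713 = 42292957725$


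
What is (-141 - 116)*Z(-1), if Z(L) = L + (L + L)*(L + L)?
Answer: -771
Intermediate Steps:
Z(L) = L + 4*L² (Z(L) = L + (2*L)*(2*L) = L + 4*L²)
(-141 - 116)*Z(-1) = (-141 - 116)*(-(1 + 4*(-1))) = -(-257)*(1 - 4) = -(-257)*(-3) = -257*3 = -771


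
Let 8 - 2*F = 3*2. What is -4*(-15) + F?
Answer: 61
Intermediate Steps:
F = 1 (F = 4 - 3*2/2 = 4 - 1/2*6 = 4 - 3 = 1)
-4*(-15) + F = -4*(-15) + 1 = 60 + 1 = 61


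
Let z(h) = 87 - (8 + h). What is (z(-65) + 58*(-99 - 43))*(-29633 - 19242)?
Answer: 395496500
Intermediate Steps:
z(h) = 79 - h (z(h) = 87 + (-8 - h) = 79 - h)
(z(-65) + 58*(-99 - 43))*(-29633 - 19242) = ((79 - 1*(-65)) + 58*(-99 - 43))*(-29633 - 19242) = ((79 + 65) + 58*(-142))*(-48875) = (144 - 8236)*(-48875) = -8092*(-48875) = 395496500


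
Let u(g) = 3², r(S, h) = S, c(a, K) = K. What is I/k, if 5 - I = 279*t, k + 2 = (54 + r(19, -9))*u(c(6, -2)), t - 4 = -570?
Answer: 157919/655 ≈ 241.10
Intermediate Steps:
t = -566 (t = 4 - 570 = -566)
u(g) = 9
k = 655 (k = -2 + (54 + 19)*9 = -2 + 73*9 = -2 + 657 = 655)
I = 157919 (I = 5 - 279*(-566) = 5 - 1*(-157914) = 5 + 157914 = 157919)
I/k = 157919/655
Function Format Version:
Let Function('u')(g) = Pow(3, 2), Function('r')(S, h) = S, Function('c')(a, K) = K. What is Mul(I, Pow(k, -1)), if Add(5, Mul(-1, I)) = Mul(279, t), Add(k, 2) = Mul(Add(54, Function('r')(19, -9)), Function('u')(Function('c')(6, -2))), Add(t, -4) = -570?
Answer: Rational(157919, 655) ≈ 241.10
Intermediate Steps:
t = -566 (t = Add(4, -570) = -566)
Function('u')(g) = 9
k = 655 (k = Add(-2, Mul(Add(54, 19), 9)) = Add(-2, Mul(73, 9)) = Add(-2, 657) = 655)
I = 157919 (I = Add(5, Mul(-1, Mul(279, -566))) = Add(5, Mul(-1, -157914)) = Add(5, 157914) = 157919)
Mul(I, Pow(k, -1)) = Mul(157919, Pow(655, -1)) = Mul(157919, Rational(1, 655)) = Rational(157919, 655)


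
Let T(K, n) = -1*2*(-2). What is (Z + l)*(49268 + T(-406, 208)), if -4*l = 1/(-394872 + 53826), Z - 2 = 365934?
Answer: 1024865886369925/56841 ≈ 1.8030e+10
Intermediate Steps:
Z = 365936 (Z = 2 + 365934 = 365936)
l = 1/1364184 (l = -1/(4*(-394872 + 53826)) = -¼/(-341046) = -¼*(-1/341046) = 1/1364184 ≈ 7.3304e-7)
T(K, n) = 4 (T(K, n) = -2*(-2) = 4)
(Z + l)*(49268 + T(-406, 208)) = (365936 + 1/1364184)*(49268 + 4) = (499204036225/1364184)*49272 = 1024865886369925/56841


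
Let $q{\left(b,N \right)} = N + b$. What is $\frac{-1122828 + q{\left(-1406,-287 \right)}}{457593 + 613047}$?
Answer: $- \frac{1124521}{1070640} \approx -1.0503$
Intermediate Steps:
$\frac{-1122828 + q{\left(-1406,-287 \right)}}{457593 + 613047} = \frac{-1122828 - 1693}{457593 + 613047} = \frac{-1122828 - 1693}{1070640} = \left(-1124521\right) \frac{1}{1070640} = - \frac{1124521}{1070640}$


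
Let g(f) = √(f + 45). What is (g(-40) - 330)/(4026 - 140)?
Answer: -165/1943 + √5/3886 ≈ -0.084345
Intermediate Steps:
g(f) = √(45 + f)
(g(-40) - 330)/(4026 - 140) = (√(45 - 40) - 330)/(4026 - 140) = (√5 - 330)/3886 = (-330 + √5)*(1/3886) = -165/1943 + √5/3886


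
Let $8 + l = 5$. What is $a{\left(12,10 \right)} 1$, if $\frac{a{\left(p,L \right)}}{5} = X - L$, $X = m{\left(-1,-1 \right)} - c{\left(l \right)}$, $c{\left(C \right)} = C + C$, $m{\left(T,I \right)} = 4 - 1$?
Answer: $-5$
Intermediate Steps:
$m{\left(T,I \right)} = 3$ ($m{\left(T,I \right)} = 4 - 1 = 3$)
$l = -3$ ($l = -8 + 5 = -3$)
$c{\left(C \right)} = 2 C$
$X = 9$ ($X = 3 - 2 \left(-3\right) = 3 - -6 = 3 + 6 = 9$)
$a{\left(p,L \right)} = 45 - 5 L$ ($a{\left(p,L \right)} = 5 \left(9 - L\right) = 45 - 5 L$)
$a{\left(12,10 \right)} 1 = \left(45 - 50\right) 1 = \left(-5\right) 1 = -5$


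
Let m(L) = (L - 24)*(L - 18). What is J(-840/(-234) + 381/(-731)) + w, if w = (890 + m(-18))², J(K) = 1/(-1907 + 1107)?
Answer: 4615683199/800 ≈ 5.7696e+6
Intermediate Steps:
m(L) = (-24 + L)*(-18 + L)
J(K) = -1/800 (J(K) = 1/(-800) = -1/800)
w = 5769604 (w = (890 + (432 + (-18)² - 42*(-18)))² = (890 + (432 + 324 + 756))² = (890 + 1512)² = 2402² = 5769604)
J(-840/(-234) + 381/(-731)) + w = -1/800 + 5769604 = 4615683199/800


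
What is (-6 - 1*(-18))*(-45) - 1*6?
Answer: -546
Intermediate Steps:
(-6 - 1*(-18))*(-45) - 1*6 = (-6 + 18)*(-45) - 6 = 12*(-45) - 6 = -540 - 6 = -546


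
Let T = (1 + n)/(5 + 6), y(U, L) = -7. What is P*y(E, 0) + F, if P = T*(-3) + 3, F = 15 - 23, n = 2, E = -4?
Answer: -256/11 ≈ -23.273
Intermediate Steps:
T = 3/11 (T = (1 + 2)/(5 + 6) = 3/11 ≈ 0.27273)
F = -8
P = 24/11 (P = (3/11)*(-3) + 3 = -9/11 + 3 = 24/11 ≈ 2.1818)
P*y(E, 0) + F = (24/11)*(-7) - 8 = -168/11 - 8 = -256/11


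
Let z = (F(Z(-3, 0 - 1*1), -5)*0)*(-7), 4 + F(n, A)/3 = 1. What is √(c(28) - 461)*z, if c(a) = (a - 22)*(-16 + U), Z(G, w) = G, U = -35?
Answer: 0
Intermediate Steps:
F(n, A) = -9 (F(n, A) = -12 + 3*1 = -12 + 3 = -9)
c(a) = 1122 - 51*a (c(a) = (a - 22)*(-16 - 35) = (-22 + a)*(-51) = 1122 - 51*a)
z = 0 (z = -9*0*(-7) = 0*(-7) = 0)
√(c(28) - 461)*z = √((1122 - 51*28) - 461)*0 = √((1122 - 1428) - 461)*0 = √(-306 - 461)*0 = √(-767)*0 = (I*√767)*0 = 0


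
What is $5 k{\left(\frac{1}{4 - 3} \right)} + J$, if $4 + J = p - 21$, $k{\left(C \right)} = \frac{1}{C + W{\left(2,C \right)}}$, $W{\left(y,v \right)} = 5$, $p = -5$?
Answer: $- \frac{175}{6} \approx -29.167$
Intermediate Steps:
$k{\left(C \right)} = \frac{1}{5 + C}$ ($k{\left(C \right)} = \frac{1}{C + 5} = \frac{1}{5 + C}$)
$J = -30$ ($J = -4 - 26 = -30$)
$5 k{\left(\frac{1}{4 - 3} \right)} + J = \frac{5}{5 + \frac{1}{4 - 3}} - 30 = \frac{5}{5 + 1^{-1}} - 30 = \frac{5}{5 + 1} - 30 = \frac{5}{6} - 30 = - \frac{175}{6}$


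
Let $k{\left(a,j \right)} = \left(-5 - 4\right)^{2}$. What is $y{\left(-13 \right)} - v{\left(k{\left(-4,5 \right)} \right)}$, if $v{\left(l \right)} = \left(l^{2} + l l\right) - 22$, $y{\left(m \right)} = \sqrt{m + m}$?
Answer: $-13100 + i \sqrt{26} \approx -13100.0 + 5.099 i$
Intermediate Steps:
$k{\left(a,j \right)} = 81$ ($k{\left(a,j \right)} = \left(-9\right)^{2} = 81$)
$y{\left(m \right)} = \sqrt{2} \sqrt{m}$ ($y{\left(m \right)} = \sqrt{2 m} = \sqrt{2} \sqrt{m}$)
$v{\left(l \right)} = -22 + 2 l^{2}$ ($v{\left(l \right)} = \left(l^{2} + l^{2}\right) - 22 = 2 l^{2} - 22 = -22 + 2 l^{2}$)
$y{\left(-13 \right)} - v{\left(k{\left(-4,5 \right)} \right)} = \sqrt{2} \sqrt{-13} - \left(-22 + 2 \cdot 81^{2}\right) = \sqrt{2} i \sqrt{13} - \left(-22 + 2 \cdot 6561\right) = i \sqrt{26} - \left(-22 + 13122\right) = i \sqrt{26} - 13100 = -13100 + i \sqrt{26}$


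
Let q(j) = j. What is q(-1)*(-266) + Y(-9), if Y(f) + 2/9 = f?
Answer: 2311/9 ≈ 256.78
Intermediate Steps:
Y(f) = -2/9 + f
q(-1)*(-266) + Y(-9) = -1*(-266) + (-2/9 - 9) = 266 - 83/9 = 2311/9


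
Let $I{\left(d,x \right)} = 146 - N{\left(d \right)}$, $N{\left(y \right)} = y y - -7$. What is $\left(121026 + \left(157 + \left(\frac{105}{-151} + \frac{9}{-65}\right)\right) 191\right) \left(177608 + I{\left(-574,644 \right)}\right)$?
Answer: $- \frac{224654425970779}{9815} \approx -2.2889 \cdot 10^{10}$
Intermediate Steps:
$N{\left(y \right)} = 7 + y^{2}$ ($N{\left(y \right)} = y^{2} + 7 = 7 + y^{2}$)
$I{\left(d,x \right)} = 139 - d^{2}$ ($I{\left(d,x \right)} = 146 - \left(7 + d^{2}\right) = 139 - d^{2}$)
$\left(121026 + \left(157 + \left(\frac{105}{-151} + \frac{9}{-65}\right)\right) 191\right) \left(177608 + I{\left(-574,644 \right)}\right) = \left(121026 + \left(157 + \left(\frac{105}{-151} + \frac{9}{-65}\right)\right) 191\right) \left(177608 + \left(139 - \left(-574\right)^{2}\right)\right) = \left(121026 + \left(157 + \left(105 \left(- \frac{1}{151}\right) + 9 \left(- \frac{1}{65}\right)\right)\right) 191\right) \left(177608 + \left(139 - 329476\right)\right) = \left(121026 + \left(157 - \frac{8184}{9815}\right) 191\right) \left(177608 + \left(139 - 329476\right)\right) = \left(121026 + \left(157 - \frac{8184}{9815}\right) 191\right) \left(177608 - 329337\right) = \left(121026 + \frac{1532771}{9815} \cdot 191\right) \left(-151729\right) = \left(121026 + \frac{292759261}{9815}\right) \left(-151729\right) = \frac{1480629451}{9815} \left(-151729\right) = - \frac{224654425970779}{9815}$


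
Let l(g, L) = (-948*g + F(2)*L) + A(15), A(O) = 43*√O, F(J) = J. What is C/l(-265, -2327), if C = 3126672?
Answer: 770931008352/60794764621 - 134446896*√15/60794764621 ≈ 12.672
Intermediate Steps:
l(g, L) = -948*g + 2*L + 43*√15 (l(g, L) = (-948*g + 2*L) + 43*√15 = -948*g + 2*L + 43*√15)
C/l(-265, -2327) = 3126672/(-948*(-265) + 2*(-2327) + 43*√15) = 3126672/(251220 - 4654 + 43*√15) = 3126672/(246566 + 43*√15)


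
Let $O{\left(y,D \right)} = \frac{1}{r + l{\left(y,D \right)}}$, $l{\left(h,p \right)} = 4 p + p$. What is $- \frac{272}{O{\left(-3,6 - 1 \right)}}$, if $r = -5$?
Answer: $-5440$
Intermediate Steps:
$l{\left(h,p \right)} = 5 p$
$O{\left(y,D \right)} = \frac{1}{-5 + 5 D}$
$- \frac{272}{O{\left(-3,6 - 1 \right)}} = - \frac{272}{\frac{1}{5} \frac{1}{-1 + \left(6 - 1\right)}} = - \frac{272}{\frac{1}{5} \frac{1}{-1 + 5}} = - \frac{272}{\frac{1}{5} \cdot \frac{1}{4}} = - 272 \frac{1}{\frac{1}{20}} = \left(-272\right) 20 = -5440$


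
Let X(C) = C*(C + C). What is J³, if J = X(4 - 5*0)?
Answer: 32768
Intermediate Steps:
X(C) = 2*C² (X(C) = C*(2*C) = 2*C²)
J = 32 (J = 2*(4 - 5*0)² = 2*(4 + 0)² = 2*4² = 2*16 = 32)
J³ = 32³ = 32768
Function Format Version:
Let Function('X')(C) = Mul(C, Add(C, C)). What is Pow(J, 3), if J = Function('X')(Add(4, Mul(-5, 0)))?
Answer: 32768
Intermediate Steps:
Function('X')(C) = Mul(2, Pow(C, 2)) (Function('X')(C) = Mul(C, Mul(2, C)) = Mul(2, Pow(C, 2)))
J = 32 (J = Mul(2, Pow(Add(4, Mul(-5, 0)), 2)) = Mul(2, Pow(Add(4, 0), 2)) = Mul(2, Pow(4, 2)) = Mul(2, 16) = 32)
Pow(J, 3) = Pow(32, 3) = 32768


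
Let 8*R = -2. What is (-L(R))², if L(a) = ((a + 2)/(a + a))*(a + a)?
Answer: 49/16 ≈ 3.0625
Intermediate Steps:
R = -¼ (R = (⅛)*(-2) = -¼ ≈ -0.25000)
L(a) = 2 + a (L(a) = ((2 + a)/((2*a)))*(2*a) = ((2 + a)*(1/(2*a)))*(2*a) = ((2 + a)/(2*a))*(2*a) = 2 + a)
(-L(R))² = (-(2 - ¼))² = (-1*7/4)² = (-7/4)² = 49/16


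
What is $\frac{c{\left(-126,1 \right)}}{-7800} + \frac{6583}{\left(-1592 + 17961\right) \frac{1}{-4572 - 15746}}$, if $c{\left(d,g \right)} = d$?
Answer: $- \frac{173879068451}{21279700} \approx -8171.1$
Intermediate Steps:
$\frac{c{\left(-126,1 \right)}}{-7800} + \frac{6583}{\left(-1592 + 17961\right) \frac{1}{-4572 - 15746}} = - \frac{126}{-7800} + \frac{6583}{\left(-1592 + 17961\right) \frac{1}{-4572 - 15746}} = \left(-126\right) \left(- \frac{1}{7800}\right) + \frac{6583}{16369 \frac{1}{-20318}} = \frac{21}{1300} + \frac{6583}{16369 \left(- \frac{1}{20318}\right)} = \frac{21}{1300} + \frac{6583}{- \frac{16369}{20318}} = \frac{21}{1300} + 6583 \left(- \frac{20318}{16369}\right) = \frac{21}{1300} - \frac{133753394}{16369} = - \frac{173879068451}{21279700}$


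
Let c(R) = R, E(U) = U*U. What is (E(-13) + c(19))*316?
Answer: 59408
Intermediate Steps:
E(U) = U²
(E(-13) + c(19))*316 = ((-13)² + 19)*316 = (169 + 19)*316 = 188*316 = 59408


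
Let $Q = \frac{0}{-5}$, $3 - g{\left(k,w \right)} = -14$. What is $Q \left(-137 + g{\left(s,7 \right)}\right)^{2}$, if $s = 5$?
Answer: $0$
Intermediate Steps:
$g{\left(k,w \right)} = 17$ ($g{\left(k,w \right)} = 3 - -14 = 3 + 14 = 17$)
$Q = 0$ ($Q = 0 \left(- \frac{1}{5}\right) = 0$)
$Q \left(-137 + g{\left(s,7 \right)}\right)^{2} = 0 \left(-137 + 17\right)^{2} = 0 \left(-120\right)^{2} = 0 \cdot 14400 = 0$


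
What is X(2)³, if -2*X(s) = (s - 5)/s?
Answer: 27/64 ≈ 0.42188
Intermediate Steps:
X(s) = -(-5 + s)/(2*s) (X(s) = -(s - 5)/(2*s) = -(-5 + s)/(2*s))
X(2)³ = ((½)*(5 - 1*2)/2)³ = ((½)*(½)*(5 - 2))³ = ((½)*(½)*3)³ = (¾)³ = 27/64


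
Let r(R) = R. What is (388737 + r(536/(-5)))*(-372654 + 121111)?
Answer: -488785528907/5 ≈ -9.7757e+10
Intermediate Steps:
(388737 + r(536/(-5)))*(-372654 + 121111) = (388737 + 536/(-5))*(-372654 + 121111) = (388737 + 536*(-⅕))*(-251543) = (388737 - 536/5)*(-251543) = (1943149/5)*(-251543) = -488785528907/5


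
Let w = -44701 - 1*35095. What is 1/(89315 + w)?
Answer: 1/9519 ≈ 0.00010505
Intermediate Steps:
w = -79796 (w = -44701 - 35095 = -79796)
1/(89315 + w) = 1/(89315 - 79796) = 1/9519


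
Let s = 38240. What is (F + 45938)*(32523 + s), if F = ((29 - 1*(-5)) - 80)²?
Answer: 3400445202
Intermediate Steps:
F = 2116 (F = ((29 + 5) - 80)² = (34 - 80)² = (-46)² = 2116)
(F + 45938)*(32523 + s) = (2116 + 45938)*(32523 + 38240) = 48054*70763 = 3400445202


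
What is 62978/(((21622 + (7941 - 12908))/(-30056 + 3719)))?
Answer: -1658651586/16655 ≈ -99589.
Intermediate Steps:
62978/(((21622 + (7941 - 12908))/(-30056 + 3719))) = 62978/(((21622 - 4967)/(-26337))) = 62978/((16655*(-1/26337))) = 62978/(-16655/26337) = 62978*(-26337/16655) = -1658651586/16655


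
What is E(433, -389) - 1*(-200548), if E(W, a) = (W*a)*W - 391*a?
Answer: -72580574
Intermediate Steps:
E(W, a) = -391*a + a*W**2 (E(W, a) = a*W**2 - 391*a = -391*a + a*W**2)
E(433, -389) - 1*(-200548) = -389*(-391 + 433**2) - 1*(-200548) = -389*(-391 + 187489) + 200548 = -389*187098 + 200548 = -72781122 + 200548 = -72580574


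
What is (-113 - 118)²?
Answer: 53361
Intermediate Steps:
(-113 - 118)² = (-231)² = 53361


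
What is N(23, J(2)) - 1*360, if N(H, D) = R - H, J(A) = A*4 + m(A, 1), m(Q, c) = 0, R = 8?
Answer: -375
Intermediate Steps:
J(A) = 4*A (J(A) = A*4 + 0 = 4*A + 0 = 4*A)
N(H, D) = 8 - H
N(23, J(2)) - 1*360 = (8 - 1*23) - 1*360 = (8 - 23) - 360 = -15 - 360 = -375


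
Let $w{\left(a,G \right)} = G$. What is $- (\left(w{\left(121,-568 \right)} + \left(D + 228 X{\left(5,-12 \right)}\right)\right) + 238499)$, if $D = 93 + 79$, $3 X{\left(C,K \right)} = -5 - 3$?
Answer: $-237495$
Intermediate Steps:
$X{\left(C,K \right)} = - \frac{8}{3}$ ($X{\left(C,K \right)} = \frac{-5 - 3}{3} = \frac{1}{3} \left(-8\right) = - \frac{8}{3}$)
$D = 172$
$- (\left(w{\left(121,-568 \right)} + \left(D + 228 X{\left(5,-12 \right)}\right)\right) + 238499) = - (\left(-568 + \left(172 + 228 \left(- \frac{8}{3}\right)\right)\right) + 238499) = - (\left(-568 + \left(172 - 608\right)\right) + 238499) = - (\left(-568 - 436\right) + 238499) = - (-1004 + 238499) = \left(-1\right) 237495 = -237495$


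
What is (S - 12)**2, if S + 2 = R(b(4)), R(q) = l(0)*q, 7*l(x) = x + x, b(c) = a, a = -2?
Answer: 196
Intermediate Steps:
b(c) = -2
l(x) = 2*x/7 (l(x) = (x + x)/7 = (2*x)/7 = 2*x/7)
R(q) = 0 (R(q) = ((2/7)*0)*q = 0*q = 0)
S = -2 (S = -2 + 0 = -2)
(S - 12)**2 = (-2 - 12)**2 = (-14)**2 = 196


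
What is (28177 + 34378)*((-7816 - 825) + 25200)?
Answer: 1035848245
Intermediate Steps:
(28177 + 34378)*((-7816 - 825) + 25200) = 62555*(-8641 + 25200) = 62555*16559 = 1035848245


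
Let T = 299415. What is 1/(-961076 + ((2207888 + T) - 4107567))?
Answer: -1/2561340 ≈ -3.9042e-7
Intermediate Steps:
1/(-961076 + ((2207888 + T) - 4107567)) = 1/(-961076 + ((2207888 + 299415) - 4107567)) = 1/(-961076 + (2507303 - 4107567)) = 1/(-961076 - 1600264) = 1/(-2561340) = -1/2561340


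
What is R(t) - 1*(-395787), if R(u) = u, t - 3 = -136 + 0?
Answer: 395654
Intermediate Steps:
t = -133 (t = 3 + (-136 + 0) = 3 - 136 = -133)
R(t) - 1*(-395787) = -133 - 1*(-395787) = -133 + 395787 = 395654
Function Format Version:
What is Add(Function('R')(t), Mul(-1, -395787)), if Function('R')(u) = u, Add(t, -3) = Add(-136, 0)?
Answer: 395654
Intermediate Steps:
t = -133 (t = Add(3, Add(-136, 0)) = Add(3, -136) = -133)
Add(Function('R')(t), Mul(-1, -395787)) = Add(-133, Mul(-1, -395787)) = Add(-133, 395787) = 395654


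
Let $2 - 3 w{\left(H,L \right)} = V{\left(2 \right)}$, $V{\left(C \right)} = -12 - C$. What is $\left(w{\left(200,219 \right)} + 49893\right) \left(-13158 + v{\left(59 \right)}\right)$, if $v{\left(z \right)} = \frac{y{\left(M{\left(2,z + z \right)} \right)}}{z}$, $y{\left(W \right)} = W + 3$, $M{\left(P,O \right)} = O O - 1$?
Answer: $- \frac{38042289740}{59} \approx -6.4478 \cdot 10^{8}$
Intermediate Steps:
$w{\left(H,L \right)} = \frac{16}{3}$ ($w{\left(H,L \right)} = \frac{2}{3} - \frac{-12 - 2}{3} = \frac{2}{3} - - \frac{14}{3} = \frac{2}{3} + \frac{14}{3} = \frac{16}{3}$)
$M{\left(P,O \right)} = -1 + O^{2}$ ($M{\left(P,O \right)} = O^{2} - 1 = -1 + O^{2}$)
$y{\left(W \right)} = 3 + W$
$v{\left(z \right)} = \frac{2 + 4 z^{2}}{z}$ ($v{\left(z \right)} = \frac{3 + \left(-1 + \left(z + z\right)^{2}\right)}{z} = \frac{3 + \left(-1 + \left(2 z\right)^{2}\right)}{z} = \frac{3 + \left(-1 + 4 z^{2}\right)}{z} = \frac{2 + 4 z^{2}}{z}$)
$\left(w{\left(200,219 \right)} + 49893\right) \left(-13158 + v{\left(59 \right)}\right) = \left(\frac{16}{3} + 49893\right) \left(-13158 + \left(\frac{2}{59} + 4 \cdot 59\right)\right) = \frac{149695 \left(-13158 + \left(2 \cdot \frac{1}{59} + 236\right)\right)}{3} = \frac{149695 \left(-13158 + \left(\frac{2}{59} + 236\right)\right)}{3} = \frac{149695 \left(-13158 + \frac{13926}{59}\right)}{3} = \frac{149695}{3} \left(- \frac{762396}{59}\right) = - \frac{38042289740}{59}$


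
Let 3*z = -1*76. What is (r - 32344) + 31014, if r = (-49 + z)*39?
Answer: -4229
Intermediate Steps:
z = -76/3 (z = (-1*76)/3 = (⅓)*(-76) = -76/3 ≈ -25.333)
r = -2899 (r = (-49 - 76/3)*39 = -223/3*39 = -2899)
(r - 32344) + 31014 = (-2899 - 32344) + 31014 = -35243 + 31014 = -4229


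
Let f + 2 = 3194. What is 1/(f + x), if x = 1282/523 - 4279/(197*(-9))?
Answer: 927279/2964385471 ≈ 0.00031281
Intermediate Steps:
f = 3192 (f = -2 + 3194 = 3192)
x = 4510903/927279 (x = 1282*(1/523) - 4279/(-1773) = 1282/523 - 4279*(-1/1773) = 1282/523 + 4279/1773 = 4510903/927279 ≈ 4.8647)
1/(f + x) = 1/(3192 + 4510903/927279) = 1/(2964385471/927279) = 927279/2964385471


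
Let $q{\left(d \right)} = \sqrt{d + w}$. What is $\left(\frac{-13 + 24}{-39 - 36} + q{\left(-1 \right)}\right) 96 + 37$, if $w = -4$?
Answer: $\frac{573}{25} + 96 i \sqrt{5} \approx 22.92 + 214.66 i$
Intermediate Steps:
$q{\left(d \right)} = \sqrt{-4 + d}$ ($q{\left(d \right)} = \sqrt{d - 4} = \sqrt{-4 + d}$)
$\left(\frac{-13 + 24}{-39 - 36} + q{\left(-1 \right)}\right) 96 + 37 = \left(\frac{-13 + 24}{-39 - 36} + \sqrt{-4 - 1}\right) 96 + 37 = \left(\frac{11}{-75} + \sqrt{-5}\right) 96 + 37 = \left(11 \left(- \frac{1}{75}\right) + i \sqrt{5}\right) 96 + 37 = \left(- \frac{11}{75} + i \sqrt{5}\right) 96 + 37 = \left(- \frac{352}{25} + 96 i \sqrt{5}\right) + 37 = \frac{573}{25} + 96 i \sqrt{5}$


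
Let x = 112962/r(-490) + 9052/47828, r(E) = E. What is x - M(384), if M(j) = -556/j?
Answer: -64372537037/281228640 ≈ -228.90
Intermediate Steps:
x = -674788882/2929465 (x = 112962/(-490) + 9052/47828 = 112962*(-1/490) + 9052*(1/47828) = -56481/245 + 2263/11957 = -674788882/2929465 ≈ -230.35)
x - M(384) = -674788882/2929465 - (-556)/384 = -674788882/2929465 - 1*(-139/96) = -674788882/2929465 + 139/96 = -64372537037/281228640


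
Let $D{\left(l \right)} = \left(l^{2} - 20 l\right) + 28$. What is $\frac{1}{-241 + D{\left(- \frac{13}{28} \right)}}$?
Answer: $- \frac{784}{159543} \approx -0.004914$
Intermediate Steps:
$D{\left(l \right)} = 28 + l^{2} - 20 l$
$\frac{1}{-241 + D{\left(- \frac{13}{28} \right)}} = \frac{1}{-241 + \left(28 + \left(- \frac{13}{28}\right)^{2} - 20 \left(- \frac{13}{28}\right)\right)} = \frac{1}{-241 + \left(28 + \left(\left(-13\right) \frac{1}{28}\right)^{2} - 20 \left(\left(-13\right) \frac{1}{28}\right)\right)} = \frac{1}{-241 + \left(28 + \left(- \frac{13}{28}\right)^{2} - - \frac{65}{7}\right)} = \frac{1}{-241 + \left(28 + \frac{169}{784} + \frac{65}{7}\right)} = \frac{1}{-241 + \frac{29401}{784}} = \frac{1}{- \frac{159543}{784}} = - \frac{784}{159543}$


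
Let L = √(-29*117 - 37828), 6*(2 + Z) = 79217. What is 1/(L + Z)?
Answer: 475230/6274915981 - 36*I*√41221/6274915981 ≈ 7.5735e-5 - 1.1648e-6*I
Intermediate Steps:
Z = 79205/6 (Z = -2 + (⅙)*79217 = -2 + 79217/6 = 79205/6 ≈ 13201.)
L = I*√41221 (L = √(-3393 - 37828) = √(-41221) = I*√41221 ≈ 203.03*I)
1/(L + Z) = 1/(I*√41221 + 79205/6) = 1/(79205/6 + I*√41221)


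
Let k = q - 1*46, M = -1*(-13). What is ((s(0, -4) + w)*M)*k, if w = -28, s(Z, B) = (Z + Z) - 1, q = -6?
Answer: 19604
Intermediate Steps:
s(Z, B) = -1 + 2*Z (s(Z, B) = 2*Z - 1 = -1 + 2*Z)
M = 13
k = -52 (k = -6 - 1*46 = -6 - 46 = -52)
((s(0, -4) + w)*M)*k = (((-1 + 2*0) - 28)*13)*(-52) = (((-1 + 0) - 28)*13)*(-52) = ((-1 - 28)*13)*(-52) = -29*13*(-52) = -377*(-52) = 19604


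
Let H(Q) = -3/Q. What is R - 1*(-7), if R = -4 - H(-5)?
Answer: 12/5 ≈ 2.4000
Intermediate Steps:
R = -23/5 (R = -4 - (-3)/(-5) = -4 - (-3)*(-1)/5 = -4 - 1*⅗ = -4 - ⅗ = -23/5 ≈ -4.6000)
R - 1*(-7) = -23/5 - 1*(-7) = -23/5 + 7 = 12/5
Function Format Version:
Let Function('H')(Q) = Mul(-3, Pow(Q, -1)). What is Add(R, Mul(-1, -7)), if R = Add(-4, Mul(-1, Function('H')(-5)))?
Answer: Rational(12, 5) ≈ 2.4000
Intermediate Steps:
R = Rational(-23, 5) (R = Add(-4, Mul(-1, Mul(-3, Pow(-5, -1)))) = Add(-4, Mul(-1, Mul(-3, Rational(-1, 5)))) = Add(-4, Mul(-1, Rational(3, 5))) = Add(-4, Rational(-3, 5)) = Rational(-23, 5) ≈ -4.6000)
Add(R, Mul(-1, -7)) = Add(Rational(-23, 5), Mul(-1, -7)) = Add(Rational(-23, 5), 7) = Rational(12, 5)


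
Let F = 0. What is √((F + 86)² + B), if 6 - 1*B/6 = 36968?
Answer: 2*I*√53594 ≈ 463.01*I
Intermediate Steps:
B = -221772 (B = 36 - 6*36968 = 36 - 221808 = -221772)
√((F + 86)² + B) = √((0 + 86)² - 221772) = √(86² - 221772) = √(7396 - 221772) = √(-214376) = 2*I*√53594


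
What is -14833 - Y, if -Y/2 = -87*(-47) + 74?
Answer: -6507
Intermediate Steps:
Y = -8326 (Y = -2*(-87*(-47) + 74) = -2*(4089 + 74) = -2*4163 = -8326)
-14833 - Y = -14833 - 1*(-8326) = -14833 + 8326 = -6507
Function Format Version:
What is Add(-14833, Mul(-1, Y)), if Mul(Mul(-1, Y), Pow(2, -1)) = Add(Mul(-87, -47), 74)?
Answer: -6507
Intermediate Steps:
Y = -8326 (Y = Mul(-2, Add(Mul(-87, -47), 74)) = Mul(-2, Add(4089, 74)) = Mul(-2, 4163) = -8326)
Add(-14833, Mul(-1, Y)) = Add(-14833, Mul(-1, -8326)) = Add(-14833, 8326) = -6507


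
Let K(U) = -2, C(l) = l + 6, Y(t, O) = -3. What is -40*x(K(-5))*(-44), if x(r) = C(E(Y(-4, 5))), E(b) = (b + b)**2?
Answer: 73920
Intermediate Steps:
E(b) = 4*b**2 (E(b) = (2*b)**2 = 4*b**2)
C(l) = 6 + l
x(r) = 42 (x(r) = 6 + 4*(-3)**2 = 6 + 4*9 = 6 + 36 = 42)
-40*x(K(-5))*(-44) = -40*42*(-44) = -1680*(-44) = 73920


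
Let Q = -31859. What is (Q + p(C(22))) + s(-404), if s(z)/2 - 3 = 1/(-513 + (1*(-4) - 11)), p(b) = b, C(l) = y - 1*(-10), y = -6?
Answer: -8408137/264 ≈ -31849.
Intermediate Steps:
C(l) = 4 (C(l) = -6 - 1*(-10) = -6 + 10 = 4)
s(z) = 1583/264 (s(z) = 6 + 2/(-513 + (1*(-4) - 11)) = 6 + 2/(-513 + (-4 - 11)) = 6 + 2/(-513 - 15) = 6 + 2/(-528) = 6 + 2*(-1/528) = 6 - 1/264 = 1583/264)
(Q + p(C(22))) + s(-404) = (-31859 + 4) + 1583/264 = -31855 + 1583/264 = -8408137/264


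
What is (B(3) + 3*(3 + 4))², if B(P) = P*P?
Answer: 900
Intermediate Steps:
B(P) = P²
(B(3) + 3*(3 + 4))² = (3² + 3*(3 + 4))² = (9 + 3*7)² = (9 + 21)² = 30² = 900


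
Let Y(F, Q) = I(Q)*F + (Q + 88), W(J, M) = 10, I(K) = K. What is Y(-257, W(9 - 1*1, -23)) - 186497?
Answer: -188969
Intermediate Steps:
Y(F, Q) = 88 + Q + F*Q (Y(F, Q) = Q*F + (Q + 88) = F*Q + (88 + Q) = 88 + Q + F*Q)
Y(-257, W(9 - 1*1, -23)) - 186497 = (88 + 10 - 257*10) - 186497 = (88 + 10 - 2570) - 186497 = -2472 - 186497 = -188969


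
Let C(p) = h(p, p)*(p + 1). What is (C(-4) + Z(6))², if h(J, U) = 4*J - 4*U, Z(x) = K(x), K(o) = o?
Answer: 36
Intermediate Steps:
Z(x) = x
h(J, U) = -4*U + 4*J
C(p) = 0 (C(p) = (-4*p + 4*p)*(p + 1) = 0*(1 + p) = 0)
(C(-4) + Z(6))² = (0 + 6)² = 6² = 36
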